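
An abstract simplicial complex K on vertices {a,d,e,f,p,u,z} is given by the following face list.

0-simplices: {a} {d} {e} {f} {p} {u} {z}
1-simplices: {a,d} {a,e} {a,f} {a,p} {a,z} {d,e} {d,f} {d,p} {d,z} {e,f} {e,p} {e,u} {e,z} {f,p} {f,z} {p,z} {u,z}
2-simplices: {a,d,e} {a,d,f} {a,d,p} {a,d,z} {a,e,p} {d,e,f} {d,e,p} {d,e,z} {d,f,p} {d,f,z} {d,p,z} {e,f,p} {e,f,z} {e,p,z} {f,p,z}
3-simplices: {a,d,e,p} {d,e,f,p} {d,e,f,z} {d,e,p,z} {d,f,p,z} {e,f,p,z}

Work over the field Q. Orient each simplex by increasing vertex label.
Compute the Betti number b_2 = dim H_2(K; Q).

n_0=7 n_1=17 n_2=15 n_3=6  [Q]
∂1: piv[ad,ae,af,ap,az,eu] rk=6  ker:de,df,dp,dz,ef,ep,ez,fp,fz,pz,uz
∂2: piv[ade,adf,adp,adz,aep,def,dez,dfp,dfz,dpz] rk=10  ker:dep,efp,efz,epz,fpz
∂3: piv[adep,defp,defz,depz,dfpz] rk=5  ker:efpz
b_2=(15−10)−5=0

b_2=0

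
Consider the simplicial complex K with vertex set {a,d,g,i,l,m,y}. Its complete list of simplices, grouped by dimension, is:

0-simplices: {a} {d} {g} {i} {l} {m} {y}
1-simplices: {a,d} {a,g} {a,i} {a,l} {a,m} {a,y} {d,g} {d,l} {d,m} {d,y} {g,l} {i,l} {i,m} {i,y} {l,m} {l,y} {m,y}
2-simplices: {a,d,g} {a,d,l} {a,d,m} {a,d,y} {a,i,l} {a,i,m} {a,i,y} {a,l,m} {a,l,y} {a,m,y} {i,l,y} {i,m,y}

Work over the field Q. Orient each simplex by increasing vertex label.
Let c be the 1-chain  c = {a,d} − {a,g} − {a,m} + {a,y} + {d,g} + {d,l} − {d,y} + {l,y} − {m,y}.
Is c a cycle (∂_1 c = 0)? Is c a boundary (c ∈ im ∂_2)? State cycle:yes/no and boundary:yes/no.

cycle:yes boundary:yes

n_0=7 n_1=17 n_2=12  [Q]
∂1: piv[ad,ag,ai,al,am,ay] rk=6  ker:dg,dl,dm,dy,gl,il,im,iy,lm,ly,my
∂2: piv[adg,adl,adm,ady,ail,aim,aiy,alm,aly,amy] rk=10  ker:ily,imy
∂1c = 0
c vs im∂2: reduces to 0 ⇒ boundary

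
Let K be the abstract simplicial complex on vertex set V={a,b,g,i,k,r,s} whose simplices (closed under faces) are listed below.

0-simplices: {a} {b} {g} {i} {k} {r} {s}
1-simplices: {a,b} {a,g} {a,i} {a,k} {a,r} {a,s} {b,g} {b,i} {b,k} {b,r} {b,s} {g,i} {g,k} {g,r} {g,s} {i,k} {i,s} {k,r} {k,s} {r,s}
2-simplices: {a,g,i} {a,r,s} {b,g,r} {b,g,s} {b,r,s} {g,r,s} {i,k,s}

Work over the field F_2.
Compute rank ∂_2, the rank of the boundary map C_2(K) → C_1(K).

rank∂_2=6

n_0=7 n_1=20 n_2=7  [Z2]
∂1: piv[ab,ag,ai,ak,ar,as] rk=6  ker:bg,bi,bk,br,bs,gi,gk,gr,gs,ik,is,kr,ks,rs
∂2: piv[agi,ars,bgr,bgs,brs,iks] rk=6  ker:grs
rk∂_2=6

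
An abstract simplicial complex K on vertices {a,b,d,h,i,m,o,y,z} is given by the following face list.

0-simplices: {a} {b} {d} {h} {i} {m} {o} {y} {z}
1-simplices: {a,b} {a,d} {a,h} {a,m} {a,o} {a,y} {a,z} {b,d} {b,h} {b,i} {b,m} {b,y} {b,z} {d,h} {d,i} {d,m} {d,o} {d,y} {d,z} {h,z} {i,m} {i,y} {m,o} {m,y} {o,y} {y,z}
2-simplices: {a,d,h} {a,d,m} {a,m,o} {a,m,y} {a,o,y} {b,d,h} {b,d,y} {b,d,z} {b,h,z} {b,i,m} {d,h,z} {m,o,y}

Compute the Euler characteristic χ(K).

n_0=9 n_1=26 n_2=12
χ=+9−26+12=-5

χ(K)=-5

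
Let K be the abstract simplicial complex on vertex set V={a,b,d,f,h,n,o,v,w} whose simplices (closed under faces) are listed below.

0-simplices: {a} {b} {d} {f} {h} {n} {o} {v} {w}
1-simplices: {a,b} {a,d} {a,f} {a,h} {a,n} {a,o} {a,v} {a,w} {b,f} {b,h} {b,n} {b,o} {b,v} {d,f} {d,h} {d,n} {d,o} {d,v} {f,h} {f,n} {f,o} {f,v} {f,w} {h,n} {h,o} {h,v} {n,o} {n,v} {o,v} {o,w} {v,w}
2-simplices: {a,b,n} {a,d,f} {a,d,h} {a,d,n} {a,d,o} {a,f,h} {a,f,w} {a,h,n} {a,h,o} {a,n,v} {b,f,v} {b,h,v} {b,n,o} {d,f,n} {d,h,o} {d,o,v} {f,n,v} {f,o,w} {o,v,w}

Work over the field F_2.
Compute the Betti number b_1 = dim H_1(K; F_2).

b_1=5

n_0=9 n_1=31 n_2=19  [Z2]
∂1: piv[ab,ad,af,ah,an,ao,av,aw] rk=8  ker:bf,bh,bn,bo,bv,df,dh,dn,do,dv,fh,fn,fo,fv,fw,hn,ho,hv,no,nv,ov,ow,vw
∂2: piv[abn,adf,adh,adn,ado,afh,afw,ahn,aho,anv,bfv,bhv,bno,dfn,dov,fnv,fow,ovw] rk=18  ker:dho
b_1=(31−8)−18=5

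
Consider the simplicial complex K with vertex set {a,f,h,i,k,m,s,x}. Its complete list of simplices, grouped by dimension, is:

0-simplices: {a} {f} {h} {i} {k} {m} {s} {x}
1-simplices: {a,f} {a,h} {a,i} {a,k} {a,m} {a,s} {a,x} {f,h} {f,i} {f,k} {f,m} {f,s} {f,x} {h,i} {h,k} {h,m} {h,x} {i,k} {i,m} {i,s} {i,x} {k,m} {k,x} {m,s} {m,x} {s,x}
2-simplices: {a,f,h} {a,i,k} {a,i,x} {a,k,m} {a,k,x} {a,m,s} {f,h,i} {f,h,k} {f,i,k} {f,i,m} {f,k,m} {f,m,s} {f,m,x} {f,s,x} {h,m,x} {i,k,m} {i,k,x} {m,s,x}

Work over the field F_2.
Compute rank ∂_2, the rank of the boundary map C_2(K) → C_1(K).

rank∂_2=15

n_0=8 n_1=26 n_2=18  [Z2]
∂1: piv[af,ah,ai,ak,am,as,ax] rk=7  ker:fh,fi,fk,fm,fs,fx,hi,hk,hm,hx,ik,im,is,ix,km,kx,ms,mx,sx
∂2: piv[afh,aik,aix,akm,akx,ams,fhi,fhk,fik,fim,fkm,fms,fmx,fsx,hmx] rk=15  ker:ikm,ikx,msx
rk∂_2=15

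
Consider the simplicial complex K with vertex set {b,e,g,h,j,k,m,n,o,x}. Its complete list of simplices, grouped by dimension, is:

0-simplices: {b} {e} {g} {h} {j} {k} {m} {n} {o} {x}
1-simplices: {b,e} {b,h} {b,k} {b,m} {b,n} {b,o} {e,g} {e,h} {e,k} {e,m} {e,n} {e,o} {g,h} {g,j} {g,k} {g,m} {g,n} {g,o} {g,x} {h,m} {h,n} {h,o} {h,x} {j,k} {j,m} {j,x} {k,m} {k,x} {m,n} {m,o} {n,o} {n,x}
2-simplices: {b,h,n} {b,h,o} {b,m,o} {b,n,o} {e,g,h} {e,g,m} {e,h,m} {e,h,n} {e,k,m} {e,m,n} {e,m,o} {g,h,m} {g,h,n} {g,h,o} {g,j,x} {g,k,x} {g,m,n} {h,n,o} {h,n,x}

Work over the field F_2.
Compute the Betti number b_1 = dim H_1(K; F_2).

b_1=7

n_0=10 n_1=32 n_2=19  [Z2]
∂1: piv[be,bh,bk,bm,bn,bo,eg,gj,gx] rk=9  ker:eh,ek,em,en,eo,gh,gk,gm,gn,go,hm,hn,ho,hx,jk,jm,jx,km,kx,mn,mo,no,nx
∂2: piv[bhn,bho,bmo,bno,egh,egm,ehm,ehn,ekm,emn,emo,ghn,gho,gjx,gkx,hnx] rk=16  ker:ghm,gmn,hno
b_1=(32−9)−16=7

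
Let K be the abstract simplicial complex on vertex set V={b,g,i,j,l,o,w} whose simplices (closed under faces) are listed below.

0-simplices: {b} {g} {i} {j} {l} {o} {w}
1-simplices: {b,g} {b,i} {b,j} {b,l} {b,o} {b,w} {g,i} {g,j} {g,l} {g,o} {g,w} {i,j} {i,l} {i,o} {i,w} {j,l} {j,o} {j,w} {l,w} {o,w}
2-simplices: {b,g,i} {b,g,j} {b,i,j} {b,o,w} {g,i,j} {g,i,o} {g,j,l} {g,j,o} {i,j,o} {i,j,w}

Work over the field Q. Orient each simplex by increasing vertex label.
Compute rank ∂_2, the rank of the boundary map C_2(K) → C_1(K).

rank∂_2=8

n_0=7 n_1=20 n_2=10  [Q]
∂1: piv[bg,bi,bj,bl,bo,bw] rk=6  ker:gi,gj,gl,go,gw,ij,il,io,iw,jl,jo,jw,lw,ow
∂2: piv[bgi,bgj,bij,bow,gio,gjl,gjo,ijw] rk=8  ker:gij,ijo
rk∂_2=8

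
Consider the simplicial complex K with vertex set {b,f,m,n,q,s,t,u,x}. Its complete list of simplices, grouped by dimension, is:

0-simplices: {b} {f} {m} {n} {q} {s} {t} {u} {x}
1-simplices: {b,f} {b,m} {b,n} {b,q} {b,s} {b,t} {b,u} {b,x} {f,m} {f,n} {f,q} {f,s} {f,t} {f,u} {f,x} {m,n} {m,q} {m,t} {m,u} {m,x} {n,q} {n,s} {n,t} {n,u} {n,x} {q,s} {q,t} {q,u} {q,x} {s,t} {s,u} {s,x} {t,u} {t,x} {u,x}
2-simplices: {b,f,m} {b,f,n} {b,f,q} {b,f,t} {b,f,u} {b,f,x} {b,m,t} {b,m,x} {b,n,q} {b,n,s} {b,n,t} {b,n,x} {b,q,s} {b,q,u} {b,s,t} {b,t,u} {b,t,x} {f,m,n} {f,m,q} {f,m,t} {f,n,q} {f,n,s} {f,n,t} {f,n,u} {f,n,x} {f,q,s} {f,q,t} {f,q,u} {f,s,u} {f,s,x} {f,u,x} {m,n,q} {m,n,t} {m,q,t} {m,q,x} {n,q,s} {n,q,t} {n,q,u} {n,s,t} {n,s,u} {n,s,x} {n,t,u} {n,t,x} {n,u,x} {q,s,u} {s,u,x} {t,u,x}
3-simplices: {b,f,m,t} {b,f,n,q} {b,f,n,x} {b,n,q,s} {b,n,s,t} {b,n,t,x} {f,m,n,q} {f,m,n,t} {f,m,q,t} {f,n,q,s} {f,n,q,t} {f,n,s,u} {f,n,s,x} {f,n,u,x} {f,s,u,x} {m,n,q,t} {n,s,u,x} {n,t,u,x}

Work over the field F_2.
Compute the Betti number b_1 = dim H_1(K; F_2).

b_1=1

n_0=9 n_1=35 n_2=47 n_3=18  [Z2]
∂1: piv[bf,bm,bn,bq,bs,bt,bu,bx] rk=8  ker:fm,fn,fq,fs,ft,fu,fx,mn,mq,mt,mu,mx,nq,ns,nt,nu,nx,qs,qt,qu,qx,st,su,sx,tu,tx,ux
∂2: piv[bfm,bfn,bfq,bft,bfu,bfx,bmt,bmx,bnq,bns,bnt,bnx,bqs,bqu,bst,btu,btx,fmn,fmq,fns,fnu,fqt,fsu,fsx,fux,mqx] rk=26  ker:fmt,fnq,fnt,fnx,fqs,fqu,mnq,mnt,mqt,nqs,nqt,nqu,nst,nsu,nsx,ntu,ntx,nux,qsu,sux,tux
∂3: piv[bfmt,bfnq,bfnx,bnqs,bnst,bntx,fmnq,fmnt,fmqt,fnqs,fnqt,fnsu,fnsx,fnux,fsux,ntux] rk=16  ker:mnqt,nsux
b_1=(35−8)−26=1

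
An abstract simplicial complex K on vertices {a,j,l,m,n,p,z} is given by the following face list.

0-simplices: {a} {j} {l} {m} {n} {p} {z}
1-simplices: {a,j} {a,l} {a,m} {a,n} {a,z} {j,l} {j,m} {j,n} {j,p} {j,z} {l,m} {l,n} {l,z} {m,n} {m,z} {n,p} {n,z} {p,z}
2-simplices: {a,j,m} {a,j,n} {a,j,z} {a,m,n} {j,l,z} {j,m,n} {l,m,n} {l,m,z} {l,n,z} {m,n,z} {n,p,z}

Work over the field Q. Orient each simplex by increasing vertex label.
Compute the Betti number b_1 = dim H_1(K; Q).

b_1=3

n_0=7 n_1=18 n_2=11  [Q]
∂1: piv[aj,al,am,an,az,jp] rk=6  ker:jl,jm,jn,jz,lm,ln,lz,mn,mz,np,nz,pz
∂2: piv[ajm,ajn,ajz,amn,jlz,lmn,lmz,lnz,npz] rk=9  ker:jmn,mnz
b_1=(18−6)−9=3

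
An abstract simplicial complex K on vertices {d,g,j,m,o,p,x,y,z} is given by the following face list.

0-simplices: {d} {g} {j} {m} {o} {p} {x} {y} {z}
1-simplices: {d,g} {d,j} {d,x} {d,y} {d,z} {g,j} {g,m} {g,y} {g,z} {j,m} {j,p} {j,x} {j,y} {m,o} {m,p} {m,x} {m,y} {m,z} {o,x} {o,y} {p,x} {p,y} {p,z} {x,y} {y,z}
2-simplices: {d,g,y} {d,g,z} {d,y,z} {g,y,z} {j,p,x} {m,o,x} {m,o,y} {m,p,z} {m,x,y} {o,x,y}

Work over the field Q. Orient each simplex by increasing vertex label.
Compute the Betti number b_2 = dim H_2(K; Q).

b_2=2

n_0=9 n_1=25 n_2=10  [Q]
∂1: piv[dg,dj,dx,dy,dz,gm,jp,mo] rk=8  ker:gj,gy,gz,jm,jx,jy,mp,mx,my,mz,ox,oy,px,py,pz,xy,yz
∂2: piv[dgy,dgz,dyz,jpx,mox,moy,mpz,mxy] rk=8  ker:gyz,oxy
b_2=(10−8)−0=2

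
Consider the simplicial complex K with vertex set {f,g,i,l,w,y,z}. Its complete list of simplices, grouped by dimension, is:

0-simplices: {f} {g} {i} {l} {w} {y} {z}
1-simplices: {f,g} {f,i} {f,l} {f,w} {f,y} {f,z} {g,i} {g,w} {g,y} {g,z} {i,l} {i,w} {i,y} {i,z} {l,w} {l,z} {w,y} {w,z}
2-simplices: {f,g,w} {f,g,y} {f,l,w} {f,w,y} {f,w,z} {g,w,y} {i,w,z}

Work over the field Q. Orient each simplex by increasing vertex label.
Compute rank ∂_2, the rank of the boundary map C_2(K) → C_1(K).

n_0=7 n_1=18 n_2=7  [Q]
∂1: piv[fg,fi,fl,fw,fy,fz] rk=6  ker:gi,gw,gy,gz,il,iw,iy,iz,lw,lz,wy,wz
∂2: piv[fgw,fgy,flw,fwy,fwz,iwz] rk=6  ker:gwy
rk∂_2=6

rank∂_2=6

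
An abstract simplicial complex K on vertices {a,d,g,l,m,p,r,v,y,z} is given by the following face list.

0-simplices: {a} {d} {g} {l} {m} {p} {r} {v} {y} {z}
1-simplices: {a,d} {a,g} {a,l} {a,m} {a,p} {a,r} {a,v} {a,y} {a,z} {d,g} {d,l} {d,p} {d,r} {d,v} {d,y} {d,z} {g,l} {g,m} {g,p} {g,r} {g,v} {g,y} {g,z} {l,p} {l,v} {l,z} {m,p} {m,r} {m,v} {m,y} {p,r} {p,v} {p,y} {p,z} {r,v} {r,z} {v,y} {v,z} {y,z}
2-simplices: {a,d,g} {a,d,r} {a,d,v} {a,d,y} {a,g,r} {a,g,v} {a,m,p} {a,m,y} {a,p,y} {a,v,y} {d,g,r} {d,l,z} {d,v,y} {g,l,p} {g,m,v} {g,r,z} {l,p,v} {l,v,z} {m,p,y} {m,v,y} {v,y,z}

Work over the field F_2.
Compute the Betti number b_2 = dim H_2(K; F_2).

b_2=3

n_0=10 n_1=39 n_2=21  [Z2]
∂1: piv[ad,ag,al,am,ap,ar,av,ay,az] rk=9  ker:dg,dl,dp,dr,dv,dy,dz,gl,gm,gp,gr,gv,gy,gz,lp,lv,lz,mp,mr,mv,my,pr,pv,py,pz,rv,rz,vy,vz,yz
∂2: piv[adg,adr,adv,ady,agr,agv,amp,amy,apy,avy,dlz,glp,gmv,grz,lpv,lvz,mvy,vyz] rk=18  ker:dgr,dvy,mpy
b_2=(21−18)−0=3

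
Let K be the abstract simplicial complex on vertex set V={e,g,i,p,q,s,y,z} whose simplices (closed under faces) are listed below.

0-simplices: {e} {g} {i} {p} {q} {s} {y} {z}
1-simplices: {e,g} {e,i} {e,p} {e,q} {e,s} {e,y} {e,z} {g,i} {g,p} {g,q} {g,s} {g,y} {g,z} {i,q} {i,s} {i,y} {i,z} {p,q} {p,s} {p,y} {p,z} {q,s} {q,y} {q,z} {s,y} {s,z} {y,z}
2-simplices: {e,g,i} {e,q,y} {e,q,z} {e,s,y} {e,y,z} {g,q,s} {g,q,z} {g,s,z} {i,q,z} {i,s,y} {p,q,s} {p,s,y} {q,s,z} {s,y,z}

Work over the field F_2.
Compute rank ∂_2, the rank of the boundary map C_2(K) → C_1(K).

n_0=8 n_1=27 n_2=14  [Z2]
∂1: piv[eg,ei,ep,eq,es,ey,ez] rk=7  ker:gi,gp,gq,gs,gy,gz,iq,is,iy,iz,pq,ps,py,pz,qs,qy,qz,sy,sz,yz
∂2: piv[egi,eqy,eqz,esy,eyz,gqs,gqz,gsz,iqz,isy,pqs,psy,syz] rk=13  ker:qsz
rk∂_2=13

rank∂_2=13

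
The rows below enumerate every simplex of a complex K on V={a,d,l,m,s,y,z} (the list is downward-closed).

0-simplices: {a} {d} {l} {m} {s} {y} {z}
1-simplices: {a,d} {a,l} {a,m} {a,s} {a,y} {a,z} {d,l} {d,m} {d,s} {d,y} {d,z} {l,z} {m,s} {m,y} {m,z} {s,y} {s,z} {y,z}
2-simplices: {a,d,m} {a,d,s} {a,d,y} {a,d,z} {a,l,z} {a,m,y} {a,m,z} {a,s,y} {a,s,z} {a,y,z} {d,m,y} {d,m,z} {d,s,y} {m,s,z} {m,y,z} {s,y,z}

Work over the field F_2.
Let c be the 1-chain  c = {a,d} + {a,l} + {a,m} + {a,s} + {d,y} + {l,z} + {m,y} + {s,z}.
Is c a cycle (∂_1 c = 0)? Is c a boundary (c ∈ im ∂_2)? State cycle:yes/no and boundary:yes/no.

n_0=7 n_1=18 n_2=16  [Z2]
∂1: piv[ad,al,am,as,ay,az] rk=6  ker:dl,dm,ds,dy,dz,lz,ms,my,mz,sy,sz,yz
∂2: piv[adm,ads,ady,adz,alz,amy,amz,asy,asz,ayz,msz] rk=11  ker:dmy,dmz,dsy,myz,syz
∂1c = 0
c vs im∂2: reduces to 0 ⇒ boundary

cycle:yes boundary:yes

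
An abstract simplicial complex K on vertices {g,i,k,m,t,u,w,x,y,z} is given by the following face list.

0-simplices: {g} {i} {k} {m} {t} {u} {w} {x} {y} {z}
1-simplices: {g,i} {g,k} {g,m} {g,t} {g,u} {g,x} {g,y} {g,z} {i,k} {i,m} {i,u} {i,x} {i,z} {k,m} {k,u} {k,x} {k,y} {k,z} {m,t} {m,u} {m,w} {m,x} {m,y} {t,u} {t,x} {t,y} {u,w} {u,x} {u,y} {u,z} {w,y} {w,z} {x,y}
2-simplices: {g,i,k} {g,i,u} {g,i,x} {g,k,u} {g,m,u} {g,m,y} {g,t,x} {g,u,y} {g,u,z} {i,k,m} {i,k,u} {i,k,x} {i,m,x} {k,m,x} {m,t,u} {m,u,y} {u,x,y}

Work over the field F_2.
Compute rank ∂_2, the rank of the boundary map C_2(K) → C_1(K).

rank∂_2=14

n_0=10 n_1=33 n_2=17  [Z2]
∂1: piv[gi,gk,gm,gt,gu,gx,gy,gz,mw] rk=9  ker:ik,im,iu,ix,iz,km,ku,kx,ky,kz,mt,mu,mx,my,tu,tx,ty,uw,ux,uy,uz,wy,wz,xy
∂2: piv[gik,giu,gix,gku,gmu,gmy,gtx,guy,guz,ikm,ikx,imx,mtu,uxy] rk=14  ker:iku,kmx,muy
rk∂_2=14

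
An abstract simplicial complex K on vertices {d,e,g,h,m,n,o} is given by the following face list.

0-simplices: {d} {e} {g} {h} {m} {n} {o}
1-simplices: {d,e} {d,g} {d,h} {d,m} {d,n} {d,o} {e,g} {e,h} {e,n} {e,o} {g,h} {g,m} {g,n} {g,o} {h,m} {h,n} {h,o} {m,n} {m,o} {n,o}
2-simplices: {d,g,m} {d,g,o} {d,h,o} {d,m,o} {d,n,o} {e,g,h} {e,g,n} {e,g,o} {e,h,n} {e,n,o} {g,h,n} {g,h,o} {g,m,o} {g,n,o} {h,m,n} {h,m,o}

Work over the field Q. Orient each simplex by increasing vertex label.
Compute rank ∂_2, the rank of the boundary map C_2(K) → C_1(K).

n_0=7 n_1=20 n_2=16  [Q]
∂1: piv[de,dg,dh,dm,dn,do] rk=6  ker:eg,eh,en,eo,gh,gm,gn,go,hm,hn,ho,mn,mo,no
∂2: piv[dgm,dgo,dho,dmo,dno,egh,egn,ego,ehn,eno,gho,hmn,hmo] rk=13  ker:ghn,gmo,gno
rk∂_2=13

rank∂_2=13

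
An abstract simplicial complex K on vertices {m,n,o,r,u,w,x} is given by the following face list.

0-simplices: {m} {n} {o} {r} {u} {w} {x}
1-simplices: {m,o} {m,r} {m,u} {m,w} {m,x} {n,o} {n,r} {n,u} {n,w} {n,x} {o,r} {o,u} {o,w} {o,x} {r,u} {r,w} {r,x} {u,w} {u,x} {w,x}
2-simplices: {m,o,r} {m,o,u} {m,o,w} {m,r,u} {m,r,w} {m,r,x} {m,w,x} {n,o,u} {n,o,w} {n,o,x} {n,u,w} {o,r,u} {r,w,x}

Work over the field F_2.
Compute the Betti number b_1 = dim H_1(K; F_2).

n_0=7 n_1=20 n_2=13  [Z2]
∂1: piv[mo,mr,mu,mw,mx,no] rk=6  ker:nr,nu,nw,nx,or,ou,ow,ox,ru,rw,rx,uw,ux,wx
∂2: piv[mor,mou,mow,mru,mrw,mrx,mwx,nou,now,nox,nuw] rk=11  ker:oru,rwx
b_1=(20−6)−11=3

b_1=3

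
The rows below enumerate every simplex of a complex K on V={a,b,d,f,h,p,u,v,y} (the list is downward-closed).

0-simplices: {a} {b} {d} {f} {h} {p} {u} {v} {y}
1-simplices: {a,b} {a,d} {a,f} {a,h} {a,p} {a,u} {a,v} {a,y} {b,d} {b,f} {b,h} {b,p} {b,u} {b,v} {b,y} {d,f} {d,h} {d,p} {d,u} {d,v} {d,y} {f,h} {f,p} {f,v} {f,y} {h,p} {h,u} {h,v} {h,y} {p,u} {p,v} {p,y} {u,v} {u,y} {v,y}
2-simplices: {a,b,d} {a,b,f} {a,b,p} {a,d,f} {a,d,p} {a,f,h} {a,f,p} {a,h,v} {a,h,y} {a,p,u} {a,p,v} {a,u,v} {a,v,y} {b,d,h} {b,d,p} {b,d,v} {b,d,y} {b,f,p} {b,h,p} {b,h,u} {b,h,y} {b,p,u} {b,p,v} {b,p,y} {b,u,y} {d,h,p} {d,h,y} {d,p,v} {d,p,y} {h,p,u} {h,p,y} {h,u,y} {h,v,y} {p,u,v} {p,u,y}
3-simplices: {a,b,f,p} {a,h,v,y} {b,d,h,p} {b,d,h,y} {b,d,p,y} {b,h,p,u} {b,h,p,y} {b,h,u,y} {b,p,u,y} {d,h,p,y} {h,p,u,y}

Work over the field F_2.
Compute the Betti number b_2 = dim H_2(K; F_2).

n_0=9 n_1=35 n_2=35 n_3=11  [Z2]
∂1: piv[ab,ad,af,ah,ap,au,av,ay] rk=8  ker:bd,bf,bh,bp,bu,bv,by,df,dh,dp,du,dv,dy,fh,fp,fv,fy,hp,hu,hv,hy,pu,pv,py,uv,uy,vy
∂2: piv[abd,abf,abp,adf,adp,afh,afp,ahv,ahy,apu,apv,auv,avy,bdh,bdv,bdy,bhp,bhu,bhy,bpu,bpv,bpy,buy] rk=23  ker:bdp,bfp,dhp,dhy,dpv,dpy,hpu,hpy,huy,hvy,puv,puy
∂3: piv[abfp,ahvy,bdhp,bdhy,bdpy,bhpu,bhpy,bhuy,bpuy] rk=9  ker:dhpy,hpuy
b_2=(35−23)−9=3

b_2=3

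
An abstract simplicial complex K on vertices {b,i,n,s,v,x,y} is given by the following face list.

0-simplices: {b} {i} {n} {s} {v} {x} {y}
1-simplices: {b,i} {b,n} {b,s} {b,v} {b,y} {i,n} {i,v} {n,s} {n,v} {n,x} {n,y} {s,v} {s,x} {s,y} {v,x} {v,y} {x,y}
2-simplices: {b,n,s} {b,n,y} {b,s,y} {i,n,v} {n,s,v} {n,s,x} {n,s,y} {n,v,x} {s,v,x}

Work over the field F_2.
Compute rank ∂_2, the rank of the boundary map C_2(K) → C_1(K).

n_0=7 n_1=17 n_2=9  [Z2]
∂1: piv[bi,bn,bs,bv,by,nx] rk=6  ker:in,iv,ns,nv,ny,sv,sx,sy,vx,vy,xy
∂2: piv[bns,bny,bsy,inv,nsv,nsx,nvx] rk=7  ker:nsy,svx
rk∂_2=7

rank∂_2=7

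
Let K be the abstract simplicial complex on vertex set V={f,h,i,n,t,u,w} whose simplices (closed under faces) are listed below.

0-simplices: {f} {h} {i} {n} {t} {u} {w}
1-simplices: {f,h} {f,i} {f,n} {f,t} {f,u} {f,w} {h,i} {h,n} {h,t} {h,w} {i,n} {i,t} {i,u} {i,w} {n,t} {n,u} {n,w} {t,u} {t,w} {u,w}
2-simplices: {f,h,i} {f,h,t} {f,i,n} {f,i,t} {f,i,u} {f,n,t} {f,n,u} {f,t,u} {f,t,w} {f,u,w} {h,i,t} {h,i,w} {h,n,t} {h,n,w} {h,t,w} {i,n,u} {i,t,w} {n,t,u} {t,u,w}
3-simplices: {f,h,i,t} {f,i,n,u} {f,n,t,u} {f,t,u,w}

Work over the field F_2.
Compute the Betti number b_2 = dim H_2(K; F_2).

b_2=1

n_0=7 n_1=20 n_2=19 n_3=4  [Z2]
∂1: piv[fh,fi,fn,ft,fu,fw] rk=6  ker:hi,hn,ht,hw,in,it,iu,iw,nt,nu,nw,tu,tw,uw
∂2: piv[fhi,fht,fin,fit,fiu,fnt,fnu,ftu,ftw,fuw,hiw,hnt,hnw,htw] rk=14  ker:hit,inu,itw,ntu,tuw
∂3: piv[fhit,finu,fntu,ftuw] rk=4
b_2=(19−14)−4=1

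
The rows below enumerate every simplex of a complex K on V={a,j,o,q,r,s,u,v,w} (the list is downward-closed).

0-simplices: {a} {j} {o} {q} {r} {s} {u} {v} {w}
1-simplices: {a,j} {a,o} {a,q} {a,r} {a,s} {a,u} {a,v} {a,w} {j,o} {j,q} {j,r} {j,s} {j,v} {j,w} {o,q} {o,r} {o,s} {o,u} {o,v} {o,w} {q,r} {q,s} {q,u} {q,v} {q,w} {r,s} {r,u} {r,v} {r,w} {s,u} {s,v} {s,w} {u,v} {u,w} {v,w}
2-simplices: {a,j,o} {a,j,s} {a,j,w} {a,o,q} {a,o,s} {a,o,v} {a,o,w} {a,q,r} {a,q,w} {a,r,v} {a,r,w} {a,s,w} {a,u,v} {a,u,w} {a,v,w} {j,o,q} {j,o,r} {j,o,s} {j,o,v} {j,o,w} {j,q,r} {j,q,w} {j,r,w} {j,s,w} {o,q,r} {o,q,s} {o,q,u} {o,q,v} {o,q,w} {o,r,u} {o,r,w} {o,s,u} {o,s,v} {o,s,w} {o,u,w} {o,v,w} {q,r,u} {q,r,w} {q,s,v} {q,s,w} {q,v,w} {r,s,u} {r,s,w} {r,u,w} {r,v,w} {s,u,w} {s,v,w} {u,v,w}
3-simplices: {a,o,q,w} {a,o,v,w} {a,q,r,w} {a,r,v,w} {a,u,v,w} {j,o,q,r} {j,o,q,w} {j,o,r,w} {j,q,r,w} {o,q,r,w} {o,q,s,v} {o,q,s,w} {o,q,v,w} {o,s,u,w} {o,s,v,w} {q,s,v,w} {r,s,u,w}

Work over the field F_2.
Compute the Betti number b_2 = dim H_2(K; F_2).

n_0=9 n_1=35 n_2=48 n_3=17  [Z2]
∂1: piv[aj,ao,aq,ar,as,au,av,aw] rk=8  ker:jo,jq,jr,js,jv,jw,oq,or,os,ou,ov,ow,qr,qs,qu,qv,qw,rs,ru,rv,rw,su,sv,sw,uv,uw,vw
∂2: piv[ajo,ajs,ajw,aoq,aos,aov,aow,aqr,aqw,arv,arw,asw,auv,auw,avw,joq,jor,jov,jqr,oqs,oqu,oqv,oru,osu,osv,ouw,rsu] rk=27  ker:jos,jow,jqw,jrw,jsw,oqr,oqw,orw,osw,ovw,qru,qrw,qsv,qsw,qvw,rsw,ruw,rvw,suw,svw,uvw
∂3: piv[aoqw,aovw,aqrw,arvw,auvw,joqr,joqw,jorw,jqrw,oqsv,oqsw,oqvw,osuw,osvw,rsuw] rk=15  ker:oqrw,qsvw
b_2=(48−27)−15=6

b_2=6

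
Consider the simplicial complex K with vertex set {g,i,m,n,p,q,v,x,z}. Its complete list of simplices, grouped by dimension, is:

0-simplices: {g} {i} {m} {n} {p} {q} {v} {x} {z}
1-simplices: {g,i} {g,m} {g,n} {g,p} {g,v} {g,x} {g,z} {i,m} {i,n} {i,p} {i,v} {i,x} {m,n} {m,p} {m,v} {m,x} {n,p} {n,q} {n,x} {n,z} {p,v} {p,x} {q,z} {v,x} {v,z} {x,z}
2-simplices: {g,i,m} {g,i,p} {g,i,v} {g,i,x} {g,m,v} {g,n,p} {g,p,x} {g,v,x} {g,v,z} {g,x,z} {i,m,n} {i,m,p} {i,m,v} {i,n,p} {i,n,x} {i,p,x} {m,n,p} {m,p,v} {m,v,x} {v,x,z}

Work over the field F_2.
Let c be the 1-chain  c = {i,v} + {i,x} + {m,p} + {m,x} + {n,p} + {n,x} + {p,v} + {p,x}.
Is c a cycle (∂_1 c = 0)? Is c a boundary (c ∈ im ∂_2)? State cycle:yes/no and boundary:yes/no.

cycle:yes boundary:yes

n_0=9 n_1=26 n_2=20  [Z2]
∂1: piv[gi,gm,gn,gp,gv,gx,gz,nq] rk=8  ker:im,in,ip,iv,ix,mn,mp,mv,mx,np,nx,nz,pv,px,qz,vx,vz,xz
∂2: piv[gim,gip,giv,gix,gmv,gnp,gpx,gvx,gvz,gxz,imn,imp,inp,inx,mpv,mvx] rk=16  ker:imv,ipx,mnp,vxz
∂1c = 0
c vs im∂2: reduces to 0 ⇒ boundary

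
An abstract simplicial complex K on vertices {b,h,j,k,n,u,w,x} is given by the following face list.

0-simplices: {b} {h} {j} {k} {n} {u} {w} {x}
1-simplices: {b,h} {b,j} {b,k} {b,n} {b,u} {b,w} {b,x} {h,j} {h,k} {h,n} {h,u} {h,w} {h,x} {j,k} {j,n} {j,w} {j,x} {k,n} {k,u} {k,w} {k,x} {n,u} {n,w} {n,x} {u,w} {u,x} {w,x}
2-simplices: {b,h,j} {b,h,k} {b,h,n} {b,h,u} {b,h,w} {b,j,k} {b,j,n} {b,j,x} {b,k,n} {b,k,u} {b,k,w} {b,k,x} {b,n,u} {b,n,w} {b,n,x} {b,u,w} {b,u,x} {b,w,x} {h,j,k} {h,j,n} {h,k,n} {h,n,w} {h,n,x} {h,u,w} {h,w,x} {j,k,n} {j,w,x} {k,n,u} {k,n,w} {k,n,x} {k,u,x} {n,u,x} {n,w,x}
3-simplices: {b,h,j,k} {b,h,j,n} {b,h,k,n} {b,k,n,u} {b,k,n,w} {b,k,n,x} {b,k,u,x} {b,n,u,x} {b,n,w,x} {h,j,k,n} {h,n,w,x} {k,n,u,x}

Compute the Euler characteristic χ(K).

χ(K)=2

n_0=8 n_1=27 n_2=33 n_3=12
χ=+8−27+33−12=2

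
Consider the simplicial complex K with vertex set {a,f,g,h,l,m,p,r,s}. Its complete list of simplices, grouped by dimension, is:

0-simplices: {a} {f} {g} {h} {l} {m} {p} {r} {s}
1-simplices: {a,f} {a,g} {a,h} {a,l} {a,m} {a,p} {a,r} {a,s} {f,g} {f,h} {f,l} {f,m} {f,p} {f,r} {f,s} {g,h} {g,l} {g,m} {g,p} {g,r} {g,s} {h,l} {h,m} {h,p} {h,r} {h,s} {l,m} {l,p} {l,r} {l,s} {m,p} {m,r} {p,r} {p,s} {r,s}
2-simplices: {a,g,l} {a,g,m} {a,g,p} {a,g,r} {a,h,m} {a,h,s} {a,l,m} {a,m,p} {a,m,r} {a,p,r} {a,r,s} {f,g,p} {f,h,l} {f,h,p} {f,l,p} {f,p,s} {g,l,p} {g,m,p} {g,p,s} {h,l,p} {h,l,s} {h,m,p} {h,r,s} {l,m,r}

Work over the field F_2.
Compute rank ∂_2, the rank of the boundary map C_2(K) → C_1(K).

n_0=9 n_1=35 n_2=24  [Z2]
∂1: piv[af,ag,ah,al,am,ap,ar,as] rk=8  ker:fg,fh,fl,fm,fp,fr,fs,gh,gl,gm,gp,gr,gs,hl,hm,hp,hr,hs,lm,lp,lr,ls,mp,mr,pr,ps,rs
∂2: piv[agl,agm,agp,agr,ahm,ahs,alm,amp,amr,apr,ars,fgp,fhl,fhp,flp,fps,glp,gps,hls,hmp,hrs,lmr] rk=22  ker:gmp,hlp
rk∂_2=22

rank∂_2=22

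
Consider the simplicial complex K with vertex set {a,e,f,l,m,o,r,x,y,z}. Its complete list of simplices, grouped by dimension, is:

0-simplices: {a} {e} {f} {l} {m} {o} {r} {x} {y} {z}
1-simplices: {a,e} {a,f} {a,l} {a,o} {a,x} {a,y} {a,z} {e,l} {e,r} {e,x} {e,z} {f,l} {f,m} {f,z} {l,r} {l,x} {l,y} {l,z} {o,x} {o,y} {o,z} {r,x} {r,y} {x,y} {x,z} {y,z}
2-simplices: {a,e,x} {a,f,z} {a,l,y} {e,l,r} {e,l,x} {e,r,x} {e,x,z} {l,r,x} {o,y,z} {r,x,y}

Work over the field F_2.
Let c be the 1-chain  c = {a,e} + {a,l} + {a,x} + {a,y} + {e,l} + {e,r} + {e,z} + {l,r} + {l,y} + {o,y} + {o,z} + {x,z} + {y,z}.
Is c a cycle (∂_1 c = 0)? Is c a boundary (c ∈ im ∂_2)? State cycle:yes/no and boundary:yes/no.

n_0=10 n_1=26 n_2=10  [Z2]
∂1: piv[ae,af,al,ao,ax,ay,az,er,fm] rk=9  ker:el,ex,ez,fl,fz,lr,lx,ly,lz,ox,oy,oz,rx,ry,xy,xz,yz
∂2: piv[aex,afz,aly,elr,elx,erx,exz,oyz,rxy] rk=9  ker:lrx
∂1c = 0
c vs im∂2: reduces to 0 ⇒ boundary

cycle:yes boundary:yes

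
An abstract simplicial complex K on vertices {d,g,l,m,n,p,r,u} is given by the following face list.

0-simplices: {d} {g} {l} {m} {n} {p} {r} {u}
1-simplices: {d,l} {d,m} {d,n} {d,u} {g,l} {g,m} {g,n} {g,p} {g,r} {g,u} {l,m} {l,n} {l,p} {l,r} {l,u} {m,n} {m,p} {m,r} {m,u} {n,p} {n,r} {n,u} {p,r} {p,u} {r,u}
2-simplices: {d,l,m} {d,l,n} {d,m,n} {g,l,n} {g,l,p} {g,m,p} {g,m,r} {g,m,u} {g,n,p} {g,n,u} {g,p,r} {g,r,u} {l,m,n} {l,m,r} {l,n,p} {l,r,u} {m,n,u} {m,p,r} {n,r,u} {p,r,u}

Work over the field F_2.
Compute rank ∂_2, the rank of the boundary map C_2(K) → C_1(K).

n_0=8 n_1=25 n_2=20  [Z2]
∂1: piv[dl,dm,dn,du,gl,gp,gr] rk=7  ker:gm,gn,gu,lm,ln,lp,lr,lu,mn,mp,mr,mu,np,nr,nu,pr,pu,ru
∂2: piv[dlm,dln,dmn,gln,glp,gmp,gmr,gmu,gnp,gnu,gpr,gru,lmr,lru,mnu,nru,pru] rk=17  ker:lmn,lnp,mpr
rk∂_2=17

rank∂_2=17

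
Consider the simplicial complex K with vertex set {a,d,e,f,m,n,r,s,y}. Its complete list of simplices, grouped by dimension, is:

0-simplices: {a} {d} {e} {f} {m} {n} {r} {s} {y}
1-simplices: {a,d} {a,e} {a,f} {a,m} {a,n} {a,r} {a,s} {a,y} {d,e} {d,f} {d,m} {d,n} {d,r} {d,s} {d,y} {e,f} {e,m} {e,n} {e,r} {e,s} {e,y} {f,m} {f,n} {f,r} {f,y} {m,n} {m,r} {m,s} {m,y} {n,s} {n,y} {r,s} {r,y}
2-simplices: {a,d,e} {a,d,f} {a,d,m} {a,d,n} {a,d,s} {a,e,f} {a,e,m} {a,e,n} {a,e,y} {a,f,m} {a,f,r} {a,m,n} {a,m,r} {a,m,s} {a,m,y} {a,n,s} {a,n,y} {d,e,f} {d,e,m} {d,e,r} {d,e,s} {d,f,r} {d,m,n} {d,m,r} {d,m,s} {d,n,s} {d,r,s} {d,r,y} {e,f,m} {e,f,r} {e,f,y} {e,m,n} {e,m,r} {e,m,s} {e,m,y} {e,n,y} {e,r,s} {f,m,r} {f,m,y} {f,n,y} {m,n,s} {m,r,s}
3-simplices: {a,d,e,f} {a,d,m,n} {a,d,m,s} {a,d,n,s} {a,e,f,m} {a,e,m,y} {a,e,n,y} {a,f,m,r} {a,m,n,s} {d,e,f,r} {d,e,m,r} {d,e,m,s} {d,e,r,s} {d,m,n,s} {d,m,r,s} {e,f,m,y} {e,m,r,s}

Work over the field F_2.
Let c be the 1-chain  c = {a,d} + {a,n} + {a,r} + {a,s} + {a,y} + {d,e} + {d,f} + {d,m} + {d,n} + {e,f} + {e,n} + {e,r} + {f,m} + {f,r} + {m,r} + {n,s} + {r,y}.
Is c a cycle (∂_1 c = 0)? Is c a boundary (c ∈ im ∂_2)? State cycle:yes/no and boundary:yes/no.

cycle:no boundary:no

n_0=9 n_1=33 n_2=42 n_3=17  [Z2]
∂1: piv[ad,ae,af,am,an,ar,as,ay] rk=8  ker:de,df,dm,dn,dr,ds,dy,ef,em,en,er,es,ey,fm,fn,fr,fy,mn,mr,ms,my,ns,ny,rs,ry
∂2: piv[ade,adf,adm,adn,ads,aef,aem,aen,aey,afm,afr,amn,amr,ams,amy,ans,any,der,des,dfr,drs,dry,efy,fny] rk=24  ker:def,dem,dmn,dmr,dms,dns,efm,efr,emn,emr,ems,emy,eny,ers,fmr,fmy,mns,mrs
∂3: piv[adef,admn,adms,adns,aefm,aemy,aeny,afmr,amns,defr,demr,dems,ders,dmrs,efmy] rk=15  ker:dmns,emrs
∂1c = {a} + {d} + {m} + {r}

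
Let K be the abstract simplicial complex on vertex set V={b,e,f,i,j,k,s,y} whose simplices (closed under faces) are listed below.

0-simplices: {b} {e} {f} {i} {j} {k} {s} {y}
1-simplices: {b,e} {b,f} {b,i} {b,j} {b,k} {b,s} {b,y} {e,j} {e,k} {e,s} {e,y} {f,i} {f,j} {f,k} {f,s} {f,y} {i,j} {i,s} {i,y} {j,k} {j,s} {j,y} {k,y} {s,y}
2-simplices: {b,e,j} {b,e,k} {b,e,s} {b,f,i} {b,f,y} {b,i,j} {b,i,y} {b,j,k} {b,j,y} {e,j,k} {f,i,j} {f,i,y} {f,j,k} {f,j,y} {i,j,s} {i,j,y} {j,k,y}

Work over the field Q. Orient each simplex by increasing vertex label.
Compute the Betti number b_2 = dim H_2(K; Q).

n_0=8 n_1=24 n_2=17  [Q]
∂1: piv[be,bf,bi,bj,bk,bs,by] rk=7  ker:ej,ek,es,ey,fi,fj,fk,fs,fy,ij,is,iy,jk,js,jy,ky,sy
∂2: piv[bej,bek,bes,bfi,bfy,bij,biy,bjk,bjy,fij,fjk,ijs,jky] rk=13  ker:ejk,fiy,fjy,ijy
b_2=(17−13)−0=4

b_2=4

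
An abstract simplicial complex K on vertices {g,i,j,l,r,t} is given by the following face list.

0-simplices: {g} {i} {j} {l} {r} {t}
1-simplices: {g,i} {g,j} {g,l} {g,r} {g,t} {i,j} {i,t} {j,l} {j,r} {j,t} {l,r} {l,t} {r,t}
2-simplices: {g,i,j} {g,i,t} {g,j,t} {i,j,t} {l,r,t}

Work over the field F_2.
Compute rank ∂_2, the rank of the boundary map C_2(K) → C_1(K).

rank∂_2=4

n_0=6 n_1=13 n_2=5  [Z2]
∂1: piv[gi,gj,gl,gr,gt] rk=5  ker:ij,it,jl,jr,jt,lr,lt,rt
∂2: piv[gij,git,gjt,lrt] rk=4  ker:ijt
rk∂_2=4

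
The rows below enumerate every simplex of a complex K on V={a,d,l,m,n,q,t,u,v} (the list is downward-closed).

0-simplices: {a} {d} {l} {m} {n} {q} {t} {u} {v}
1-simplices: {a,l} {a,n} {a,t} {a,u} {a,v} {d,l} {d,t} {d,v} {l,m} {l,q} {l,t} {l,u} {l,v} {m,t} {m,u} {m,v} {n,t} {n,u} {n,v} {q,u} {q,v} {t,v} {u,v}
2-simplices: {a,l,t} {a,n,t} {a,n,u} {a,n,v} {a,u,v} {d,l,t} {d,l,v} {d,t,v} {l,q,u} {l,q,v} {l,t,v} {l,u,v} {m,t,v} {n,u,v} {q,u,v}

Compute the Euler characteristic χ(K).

n_0=9 n_1=23 n_2=15
χ=+9−23+15=1

χ(K)=1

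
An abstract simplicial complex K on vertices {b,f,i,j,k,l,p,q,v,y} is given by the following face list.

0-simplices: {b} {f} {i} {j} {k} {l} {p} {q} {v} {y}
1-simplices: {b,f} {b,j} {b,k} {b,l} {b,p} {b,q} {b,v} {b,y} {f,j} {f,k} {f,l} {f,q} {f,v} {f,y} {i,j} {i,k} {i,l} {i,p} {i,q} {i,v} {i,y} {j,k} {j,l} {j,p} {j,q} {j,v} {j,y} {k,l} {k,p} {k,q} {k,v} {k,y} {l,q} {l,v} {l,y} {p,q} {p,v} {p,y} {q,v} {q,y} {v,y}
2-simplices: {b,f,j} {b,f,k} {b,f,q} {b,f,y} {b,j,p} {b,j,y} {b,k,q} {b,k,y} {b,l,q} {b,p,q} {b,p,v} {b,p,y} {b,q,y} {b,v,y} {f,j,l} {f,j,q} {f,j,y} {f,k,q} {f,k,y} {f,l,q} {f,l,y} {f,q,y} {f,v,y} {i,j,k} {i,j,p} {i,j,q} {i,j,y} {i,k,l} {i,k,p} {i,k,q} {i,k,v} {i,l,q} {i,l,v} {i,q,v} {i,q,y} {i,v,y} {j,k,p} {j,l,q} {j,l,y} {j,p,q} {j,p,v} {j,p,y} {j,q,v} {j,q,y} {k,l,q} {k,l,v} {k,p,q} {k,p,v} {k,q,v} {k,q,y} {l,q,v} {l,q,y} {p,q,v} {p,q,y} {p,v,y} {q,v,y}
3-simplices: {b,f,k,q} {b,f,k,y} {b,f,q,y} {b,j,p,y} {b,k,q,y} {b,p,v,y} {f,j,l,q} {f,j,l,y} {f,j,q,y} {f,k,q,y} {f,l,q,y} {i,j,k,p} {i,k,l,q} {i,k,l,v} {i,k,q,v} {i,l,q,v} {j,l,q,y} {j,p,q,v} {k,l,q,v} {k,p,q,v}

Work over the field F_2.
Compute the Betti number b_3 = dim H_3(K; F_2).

b_3=3

n_0=10 n_1=41 n_2=56 n_3=20  [Z2]
∂1: piv[bf,bj,bk,bl,bp,bq,bv,by,ij] rk=9  ker:fj,fk,fl,fq,fv,fy,ik,il,ip,iq,iv,iy,jk,jl,jp,jq,jv,jy,kl,kp,kq,kv,ky,lq,lv,ly,pq,pv,py,qv,qy,vy
∂2: piv[bfj,bfk,bfq,bfy,bjp,bjy,bkq,bky,blq,bpq,bpv,bpy,bqy,bvy,fjl,fjq,flq,fly,fvy,ijk,ijp,ijq,ijy,ikl,ikp,ikq,ikv,ilq,ilv,iqv,ivy,jpv] rk=32  ker:fjy,fkq,fky,fqy,iqy,jkp,jlq,jly,jpq,jpy,jqv,jqy,klq,klv,kpq,kpv,kqv,kqy,lqv,lqy,pqv,pqy,pvy,qvy
∂3: piv[bfkq,bfky,bfqy,bjpy,bkqy,bpvy,fjlq,fjly,fjqy,flqy,ijkp,iklq,iklv,ikqv,ilqv,jpqv,kpqv] rk=17  ker:fkqy,jlqy,klqv
b_3=(20−17)−0=3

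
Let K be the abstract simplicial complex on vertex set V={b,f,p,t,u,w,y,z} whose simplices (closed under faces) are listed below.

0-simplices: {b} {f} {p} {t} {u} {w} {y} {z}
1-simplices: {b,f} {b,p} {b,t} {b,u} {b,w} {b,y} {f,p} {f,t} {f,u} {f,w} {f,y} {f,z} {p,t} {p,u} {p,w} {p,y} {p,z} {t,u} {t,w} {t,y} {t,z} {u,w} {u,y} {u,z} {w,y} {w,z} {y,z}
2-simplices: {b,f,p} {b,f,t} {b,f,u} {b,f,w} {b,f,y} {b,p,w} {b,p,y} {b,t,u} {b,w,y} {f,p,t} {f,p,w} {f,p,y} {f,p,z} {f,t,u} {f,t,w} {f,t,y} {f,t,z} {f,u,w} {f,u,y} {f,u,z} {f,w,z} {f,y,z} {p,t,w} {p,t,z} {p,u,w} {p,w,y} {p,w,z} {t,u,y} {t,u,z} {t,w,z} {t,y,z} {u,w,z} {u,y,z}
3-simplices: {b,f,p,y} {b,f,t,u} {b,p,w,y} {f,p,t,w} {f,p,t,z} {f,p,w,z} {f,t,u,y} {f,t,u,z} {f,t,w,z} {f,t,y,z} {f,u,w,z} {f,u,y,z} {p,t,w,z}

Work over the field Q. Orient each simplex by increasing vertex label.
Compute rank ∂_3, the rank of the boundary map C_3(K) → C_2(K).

n_0=8 n_1=27 n_2=33 n_3=13  [Q]
∂1: piv[bf,bp,bt,bu,bw,by,fz] rk=7  ker:fp,ft,fu,fw,fy,pt,pu,pw,py,pz,tu,tw,ty,tz,uw,uy,uz,wy,wz,yz
∂2: piv[bfp,bft,bfu,bfw,bfy,bpw,bpy,btu,bwy,fpt,fpz,ftw,fty,ftz,fuw,fuy,fuz,fwz,fyz,puw] rk=20  ker:fpw,fpy,ftu,ptw,ptz,pwy,pwz,tuy,tuz,twz,tyz,uwz,uyz
∂3: piv[bfpy,bftu,bpwy,fptw,fptz,fpwz,ftuy,ftuz,ftwz,ftyz,fuwz,fuyz] rk=12  ker:ptwz
rk∂_3=12

rank∂_3=12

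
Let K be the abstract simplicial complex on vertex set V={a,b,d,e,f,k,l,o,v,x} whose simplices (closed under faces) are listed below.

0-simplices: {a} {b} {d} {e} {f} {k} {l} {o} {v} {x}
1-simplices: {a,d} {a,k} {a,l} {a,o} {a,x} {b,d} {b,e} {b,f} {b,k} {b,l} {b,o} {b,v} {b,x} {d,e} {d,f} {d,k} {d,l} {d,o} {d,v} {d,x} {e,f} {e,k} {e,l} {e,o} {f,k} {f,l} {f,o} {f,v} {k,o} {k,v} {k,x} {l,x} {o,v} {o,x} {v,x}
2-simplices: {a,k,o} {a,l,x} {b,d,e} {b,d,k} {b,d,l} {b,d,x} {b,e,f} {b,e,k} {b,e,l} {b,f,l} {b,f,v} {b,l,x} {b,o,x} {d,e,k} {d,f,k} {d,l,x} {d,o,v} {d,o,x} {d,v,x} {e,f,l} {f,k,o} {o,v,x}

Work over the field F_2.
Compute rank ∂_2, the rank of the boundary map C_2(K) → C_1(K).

n_0=10 n_1=35 n_2=22  [Z2]
∂1: piv[ad,ak,al,ao,ax,bd,be,bf,bv] rk=9  ker:bk,bl,bo,bx,de,df,dk,dl,do,dv,dx,ef,ek,el,eo,fk,fl,fo,fv,ko,kv,kx,lx,ov,ox,vx
∂2: piv[ako,alx,bde,bdk,bdl,bdx,bef,bek,bel,bfl,bfv,blx,box,dfk,dov,dox,dvx,fko] rk=18  ker:dek,dlx,efl,ovx
rk∂_2=18

rank∂_2=18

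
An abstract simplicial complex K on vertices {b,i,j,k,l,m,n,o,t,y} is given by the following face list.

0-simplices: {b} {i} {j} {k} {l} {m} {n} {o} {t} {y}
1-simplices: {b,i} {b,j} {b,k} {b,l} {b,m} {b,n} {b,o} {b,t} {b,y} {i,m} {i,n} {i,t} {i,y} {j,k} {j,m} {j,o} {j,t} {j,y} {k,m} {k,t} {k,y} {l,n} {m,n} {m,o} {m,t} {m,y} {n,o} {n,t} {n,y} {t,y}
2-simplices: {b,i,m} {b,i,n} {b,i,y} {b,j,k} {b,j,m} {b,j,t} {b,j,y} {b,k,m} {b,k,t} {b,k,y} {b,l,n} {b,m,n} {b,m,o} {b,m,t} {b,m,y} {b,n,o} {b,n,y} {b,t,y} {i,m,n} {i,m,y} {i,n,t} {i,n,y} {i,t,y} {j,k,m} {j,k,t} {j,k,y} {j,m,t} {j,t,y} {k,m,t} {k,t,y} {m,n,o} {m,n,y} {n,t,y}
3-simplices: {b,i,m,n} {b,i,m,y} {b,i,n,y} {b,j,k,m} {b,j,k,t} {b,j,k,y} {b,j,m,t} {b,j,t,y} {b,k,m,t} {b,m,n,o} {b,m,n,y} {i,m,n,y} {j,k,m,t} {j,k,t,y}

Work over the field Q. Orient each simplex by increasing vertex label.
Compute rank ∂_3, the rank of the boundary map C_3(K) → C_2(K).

n_0=10 n_1=30 n_2=33 n_3=14  [Q]
∂1: piv[bi,bj,bk,bl,bm,bn,bo,bt,by] rk=9  ker:im,in,it,iy,jk,jm,jo,jt,jy,km,kt,ky,ln,mn,mo,mt,my,no,nt,ny,ty
∂2: piv[bim,bin,biy,bjk,bjm,bjt,bjy,bkm,bkt,bky,bln,bmn,bmo,bmt,bmy,bno,bny,bty,int,ity] rk=20  ker:imn,imy,iny,jkm,jkt,jky,jmt,jty,kmt,kty,mno,mny,nty
∂3: piv[bimn,bimy,biny,bjkm,bjkt,bjky,bjmt,bjty,bkmt,bmno,bmny,jkty] rk=12  ker:imny,jkmt
rk∂_3=12

rank∂_3=12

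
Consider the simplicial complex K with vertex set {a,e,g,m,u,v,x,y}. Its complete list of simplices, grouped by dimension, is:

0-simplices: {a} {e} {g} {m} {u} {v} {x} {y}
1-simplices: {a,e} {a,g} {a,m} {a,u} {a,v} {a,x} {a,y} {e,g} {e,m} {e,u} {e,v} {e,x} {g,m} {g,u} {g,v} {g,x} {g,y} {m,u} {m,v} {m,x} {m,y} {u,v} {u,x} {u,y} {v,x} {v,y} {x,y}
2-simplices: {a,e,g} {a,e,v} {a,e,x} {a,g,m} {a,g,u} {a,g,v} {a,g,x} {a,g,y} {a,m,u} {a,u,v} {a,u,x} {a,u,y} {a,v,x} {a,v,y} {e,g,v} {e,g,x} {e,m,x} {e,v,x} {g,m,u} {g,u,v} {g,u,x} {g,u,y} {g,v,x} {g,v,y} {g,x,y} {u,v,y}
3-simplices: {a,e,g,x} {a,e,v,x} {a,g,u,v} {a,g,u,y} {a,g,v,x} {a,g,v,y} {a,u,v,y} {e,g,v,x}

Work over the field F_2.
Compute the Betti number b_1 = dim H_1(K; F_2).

b_1=4

n_0=8 n_1=27 n_2=26 n_3=8  [Z2]
∂1: piv[ae,ag,am,au,av,ax,ay] rk=7  ker:eg,em,eu,ev,ex,gm,gu,gv,gx,gy,mu,mv,mx,my,uv,ux,uy,vx,vy,xy
∂2: piv[aeg,aev,aex,agm,agu,agv,agx,agy,amu,auv,aux,auy,avx,avy,emx,gxy] rk=16  ker:egv,egx,evx,gmu,guv,gux,guy,gvx,gvy,uvy
∂3: piv[aegx,aevx,aguv,aguy,agvx,agvy,auvy,egvx] rk=8
b_1=(27−7)−16=4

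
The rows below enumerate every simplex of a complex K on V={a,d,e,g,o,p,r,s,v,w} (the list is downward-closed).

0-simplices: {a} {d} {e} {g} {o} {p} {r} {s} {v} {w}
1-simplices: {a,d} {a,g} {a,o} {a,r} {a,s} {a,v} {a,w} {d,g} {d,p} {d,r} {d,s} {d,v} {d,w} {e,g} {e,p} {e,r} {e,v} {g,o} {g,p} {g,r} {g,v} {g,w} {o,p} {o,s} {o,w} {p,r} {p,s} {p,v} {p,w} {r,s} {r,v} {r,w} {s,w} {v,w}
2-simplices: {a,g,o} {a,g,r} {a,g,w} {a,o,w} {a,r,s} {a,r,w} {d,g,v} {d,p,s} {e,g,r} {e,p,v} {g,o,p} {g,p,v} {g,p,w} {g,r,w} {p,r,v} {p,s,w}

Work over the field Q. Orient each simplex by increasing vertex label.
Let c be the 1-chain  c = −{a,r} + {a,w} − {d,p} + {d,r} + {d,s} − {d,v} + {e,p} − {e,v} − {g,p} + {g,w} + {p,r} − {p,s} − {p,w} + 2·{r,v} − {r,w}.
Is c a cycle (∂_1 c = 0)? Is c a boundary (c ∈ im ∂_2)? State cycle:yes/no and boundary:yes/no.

cycle:yes boundary:no

n_0=10 n_1=34 n_2=16  [Q]
∂1: piv[ad,ag,ao,ar,as,av,aw,dp,eg] rk=9  ker:dg,dr,ds,dv,dw,ep,er,ev,go,gp,gr,gv,gw,op,os,ow,pr,ps,pv,pw,rs,rv,rw,sw,vw
∂2: piv[ago,agr,agw,aow,ars,arw,dgv,dps,egr,epv,gop,gpv,gpw,prv,psw] rk=15  ker:grw
∂1c = 0
c vs im∂2: residual ≠ 0 ⇒ not boundary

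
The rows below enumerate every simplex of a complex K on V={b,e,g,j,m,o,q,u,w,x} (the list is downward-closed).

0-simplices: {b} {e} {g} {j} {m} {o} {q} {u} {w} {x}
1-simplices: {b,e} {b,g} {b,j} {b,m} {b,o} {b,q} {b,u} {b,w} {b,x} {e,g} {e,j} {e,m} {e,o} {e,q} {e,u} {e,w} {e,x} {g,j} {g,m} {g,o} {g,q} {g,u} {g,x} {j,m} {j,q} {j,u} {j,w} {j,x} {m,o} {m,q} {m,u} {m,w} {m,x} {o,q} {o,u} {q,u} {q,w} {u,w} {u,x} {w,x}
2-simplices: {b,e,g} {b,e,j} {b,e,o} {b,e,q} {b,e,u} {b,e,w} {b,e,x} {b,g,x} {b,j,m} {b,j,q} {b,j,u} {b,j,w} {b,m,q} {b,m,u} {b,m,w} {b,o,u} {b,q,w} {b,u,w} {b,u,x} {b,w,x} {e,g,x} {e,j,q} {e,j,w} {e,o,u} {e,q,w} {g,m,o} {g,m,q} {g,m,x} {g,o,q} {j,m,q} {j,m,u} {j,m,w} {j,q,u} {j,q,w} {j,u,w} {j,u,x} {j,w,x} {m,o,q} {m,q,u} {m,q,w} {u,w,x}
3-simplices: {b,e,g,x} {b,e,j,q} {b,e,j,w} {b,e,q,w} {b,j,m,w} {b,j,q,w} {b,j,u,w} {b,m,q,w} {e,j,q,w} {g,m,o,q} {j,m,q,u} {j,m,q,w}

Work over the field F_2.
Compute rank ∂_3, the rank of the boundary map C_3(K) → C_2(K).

rank∂_3=11

n_0=10 n_1=40 n_2=41 n_3=12  [Z2]
∂1: piv[be,bg,bj,bm,bo,bq,bu,bw,bx] rk=9  ker:eg,ej,em,eo,eq,eu,ew,ex,gj,gm,go,gq,gu,gx,jm,jq,ju,jw,jx,mo,mq,mu,mw,mx,oq,ou,qu,qw,uw,ux,wx
∂2: piv[beg,bej,beo,beq,beu,bew,bex,bgx,bjm,bjq,bju,bjw,bmq,bmu,bmw,bou,bqw,buw,bux,bwx,gmo,gmq,gmx,goq,jqu,jux] rk=26  ker:egx,ejq,ejw,eou,eqw,jmq,jmu,jmw,jqw,juw,jwx,moq,mqu,mqw,uwx
∂3: piv[begx,bejq,bejw,beqw,bjmw,bjqw,bjuw,bmqw,gmoq,jmqu,jmqw] rk=11  ker:ejqw
rk∂_3=11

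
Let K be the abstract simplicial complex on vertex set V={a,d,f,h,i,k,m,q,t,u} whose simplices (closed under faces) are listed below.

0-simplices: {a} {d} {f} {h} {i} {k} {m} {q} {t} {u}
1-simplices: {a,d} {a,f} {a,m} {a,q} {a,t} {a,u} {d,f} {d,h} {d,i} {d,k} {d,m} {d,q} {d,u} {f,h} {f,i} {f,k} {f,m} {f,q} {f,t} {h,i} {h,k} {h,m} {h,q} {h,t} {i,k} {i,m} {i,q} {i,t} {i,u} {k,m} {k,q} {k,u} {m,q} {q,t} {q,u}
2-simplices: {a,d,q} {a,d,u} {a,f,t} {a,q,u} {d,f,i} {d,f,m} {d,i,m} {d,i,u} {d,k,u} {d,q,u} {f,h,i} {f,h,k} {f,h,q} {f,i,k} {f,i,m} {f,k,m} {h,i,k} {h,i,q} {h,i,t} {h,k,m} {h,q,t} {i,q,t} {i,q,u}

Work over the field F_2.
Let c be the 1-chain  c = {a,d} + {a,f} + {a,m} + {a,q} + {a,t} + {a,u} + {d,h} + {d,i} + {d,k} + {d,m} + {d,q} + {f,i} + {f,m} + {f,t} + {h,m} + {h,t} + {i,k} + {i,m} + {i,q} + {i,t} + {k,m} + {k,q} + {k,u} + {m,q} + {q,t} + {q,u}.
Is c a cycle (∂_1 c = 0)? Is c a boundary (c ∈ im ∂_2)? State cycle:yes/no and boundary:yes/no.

n_0=10 n_1=35 n_2=23  [Z2]
∂1: piv[ad,af,am,aq,at,au,dh,di,dk] rk=9  ker:df,dm,dq,du,fh,fi,fk,fm,fq,ft,hi,hk,hm,hq,ht,ik,im,iq,it,iu,km,kq,ku,mq,qt,qu
∂2: piv[adq,adu,aft,aqu,dfi,dfm,dim,diu,dku,fhi,fhk,fhq,fik,fkm,hiq,hit,hkm,hqt,iqu] rk=19  ker:dqu,fim,hik,iqt
∂1c = {h} + {k} + {m} + {q} + {t} + {u}

cycle:no boundary:no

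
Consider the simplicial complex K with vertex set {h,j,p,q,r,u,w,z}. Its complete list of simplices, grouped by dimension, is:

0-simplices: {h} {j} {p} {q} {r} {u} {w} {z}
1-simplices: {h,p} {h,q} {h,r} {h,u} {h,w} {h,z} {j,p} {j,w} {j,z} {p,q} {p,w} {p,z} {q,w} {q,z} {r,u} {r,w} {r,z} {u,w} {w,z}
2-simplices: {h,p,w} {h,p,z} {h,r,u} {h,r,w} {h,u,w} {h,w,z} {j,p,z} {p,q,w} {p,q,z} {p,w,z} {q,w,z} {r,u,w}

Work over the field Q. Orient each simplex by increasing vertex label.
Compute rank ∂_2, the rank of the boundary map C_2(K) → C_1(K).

n_0=8 n_1=19 n_2=12  [Q]
∂1: piv[hp,hq,hr,hu,hw,hz,jp] rk=7  ker:jw,jz,pq,pw,pz,qw,qz,ru,rw,rz,uw,wz
∂2: piv[hpw,hpz,hru,hrw,huw,hwz,jpz,pqw,pqz] rk=9  ker:pwz,qwz,ruw
rk∂_2=9

rank∂_2=9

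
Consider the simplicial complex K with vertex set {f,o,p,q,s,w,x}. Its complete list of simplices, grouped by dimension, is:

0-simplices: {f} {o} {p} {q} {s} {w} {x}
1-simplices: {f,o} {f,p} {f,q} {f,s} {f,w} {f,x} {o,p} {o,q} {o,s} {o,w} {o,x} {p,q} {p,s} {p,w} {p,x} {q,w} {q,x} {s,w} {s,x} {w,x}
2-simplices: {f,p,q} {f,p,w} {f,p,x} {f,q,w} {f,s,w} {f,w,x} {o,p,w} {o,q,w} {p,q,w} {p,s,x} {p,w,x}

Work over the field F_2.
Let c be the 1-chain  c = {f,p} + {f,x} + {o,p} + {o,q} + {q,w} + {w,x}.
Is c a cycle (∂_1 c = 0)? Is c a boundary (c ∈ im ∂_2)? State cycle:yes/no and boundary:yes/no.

cycle:yes boundary:yes

n_0=7 n_1=20 n_2=11  [Z2]
∂1: piv[fo,fp,fq,fs,fw,fx] rk=6  ker:op,oq,os,ow,ox,pq,ps,pw,px,qw,qx,sw,sx,wx
∂2: piv[fpq,fpw,fpx,fqw,fsw,fwx,opw,oqw,psx] rk=9  ker:pqw,pwx
∂1c = 0
c vs im∂2: reduces to 0 ⇒ boundary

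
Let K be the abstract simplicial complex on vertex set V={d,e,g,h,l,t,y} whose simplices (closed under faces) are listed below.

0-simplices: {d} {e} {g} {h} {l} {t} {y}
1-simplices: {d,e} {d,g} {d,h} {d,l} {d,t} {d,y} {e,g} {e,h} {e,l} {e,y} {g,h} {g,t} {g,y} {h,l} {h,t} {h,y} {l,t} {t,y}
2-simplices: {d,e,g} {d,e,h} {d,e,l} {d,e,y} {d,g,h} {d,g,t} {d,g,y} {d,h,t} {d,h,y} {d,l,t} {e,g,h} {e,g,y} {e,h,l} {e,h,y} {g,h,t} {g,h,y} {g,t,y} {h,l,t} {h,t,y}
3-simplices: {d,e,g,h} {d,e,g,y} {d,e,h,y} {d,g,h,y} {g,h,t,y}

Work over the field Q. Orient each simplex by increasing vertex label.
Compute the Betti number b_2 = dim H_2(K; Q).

n_0=7 n_1=18 n_2=19 n_3=5  [Q]
∂1: piv[de,dg,dh,dl,dt,dy] rk=6  ker:eg,eh,el,ey,gh,gt,gy,hl,ht,hy,lt,ty
∂2: piv[deg,deh,del,dey,dgh,dgt,dgy,dht,dhy,dlt,ehl,gty] rk=12  ker:egh,egy,ehy,ght,ghy,hlt,hty
∂3: piv[degh,degy,dehy,dghy,ghty] rk=5
b_2=(19−12)−5=2

b_2=2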